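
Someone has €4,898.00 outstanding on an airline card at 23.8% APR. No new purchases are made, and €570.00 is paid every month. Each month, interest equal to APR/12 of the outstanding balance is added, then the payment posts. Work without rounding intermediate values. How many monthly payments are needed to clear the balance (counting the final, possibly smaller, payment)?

Monthly rate r = 23.8%/12 = 1.98333% = 0.0198333.
Recurrence: B ← B·(1+r) − €570.00.
Month 1: interest €97.14; balance after payment €4,425.14.
Month 2: interest €87.77; balance after payment €3,942.91.
Closed form: n = −ln(1 − rB₀/P)/ln(1+r) = −ln(0.82957)/ln(1.01983) ≈ 9.514, so the balance reaches zero during payment 10.

10 payments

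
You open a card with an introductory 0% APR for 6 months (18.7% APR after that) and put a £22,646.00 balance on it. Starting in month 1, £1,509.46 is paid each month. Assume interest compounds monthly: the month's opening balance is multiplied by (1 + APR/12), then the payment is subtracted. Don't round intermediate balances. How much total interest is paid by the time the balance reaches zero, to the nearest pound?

£1,169

Promo months 1–6 at r₀ = 0%/12 = 0; months 7+ at r₁ = 18.7%/12 = 0.0155833.
After month 6 (no interest yet): B = £22,646.00 − 6·£1,509.46 = £13,589.24.
Then at r₁ with £1,509.46/mo: n₂ = −ln(1 − r₁·B/P)/ln(1+r₁) ≈ 9.78 → 10 more payments.
Total paid = 15·£1,509.46 + £1,172.88 = £23,814.78; interest = £23,814.78 − £22,646.00 = £1,168.78.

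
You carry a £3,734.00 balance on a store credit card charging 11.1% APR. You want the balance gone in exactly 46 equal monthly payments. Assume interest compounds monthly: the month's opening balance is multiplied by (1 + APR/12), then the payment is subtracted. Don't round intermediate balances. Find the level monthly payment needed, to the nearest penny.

Monthly rate r = 11.1%/12 = 0.925% = 0.00925.
Level-payment amortization: P = B₀·r / (1 − (1+r)^(−n)) = 3734.00·0.00925 / (1 − 1.00925^(−46)).
Denominator 1 − (1+r)^(−46) = 0.345277708.
P = 34.5395 / 0.345277708 ≈ 100.03.

£100.03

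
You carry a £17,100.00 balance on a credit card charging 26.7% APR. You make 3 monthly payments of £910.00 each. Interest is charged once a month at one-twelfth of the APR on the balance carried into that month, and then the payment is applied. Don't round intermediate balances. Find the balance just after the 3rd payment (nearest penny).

£15,475.82

Monthly rate r = 26.7%/12 = 2.225% = 0.02225.
Each month: B ← B·(1+r) − £910.00.
Month 1: interest £380.47; balance after payment £16,570.47.
Month 2: interest £368.69; balance after payment £16,029.17.
Month 3: interest £356.65; balance after payment £15,475.82.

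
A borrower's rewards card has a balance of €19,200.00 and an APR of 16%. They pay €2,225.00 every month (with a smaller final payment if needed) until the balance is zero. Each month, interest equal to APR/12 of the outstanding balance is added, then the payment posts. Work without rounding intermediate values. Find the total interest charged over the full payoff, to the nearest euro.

€1,336

Monthly rate r = 16%/12 = 1.33333% = 0.0133333.
Payoff takes n = ⌈−ln(1 − rB₀/P)/ln(1+r)⌉ = ⌈9.228⌉ = 10 payments; the last is €510.60.
Total paid = 9·€2,225.00 + €510.60 = €20,535.60.
Total interest = total paid − principal = €20,535.60 − €19,200.00 = €1,335.60.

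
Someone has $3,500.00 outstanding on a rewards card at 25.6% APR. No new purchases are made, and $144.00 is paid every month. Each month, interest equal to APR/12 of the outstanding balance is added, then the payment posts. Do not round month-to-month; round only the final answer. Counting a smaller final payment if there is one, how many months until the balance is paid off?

35 payments

Monthly rate r = 25.6%/12 = 2.13333% = 0.0213333.
Recurrence: B ← B·(1+r) − $144.00.
Month 1: interest $74.67; balance after payment $3,430.67.
Month 2: interest $73.19; balance after payment $3,359.85.
Closed form: n = −ln(1 − rB₀/P)/ln(1+r) = −ln(0.48148)/ln(1.02133) ≈ 34.625, so the balance reaches zero during payment 35.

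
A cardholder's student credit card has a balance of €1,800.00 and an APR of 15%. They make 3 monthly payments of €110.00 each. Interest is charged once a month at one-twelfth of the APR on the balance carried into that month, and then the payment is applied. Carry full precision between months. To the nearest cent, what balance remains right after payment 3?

Monthly rate r = 15%/12 = 1.25% = 0.0125.
Each month: B ← B·(1+r) − €110.00.
Month 1: interest €22.50; balance after payment €1,712.50.
Month 2: interest €21.41; balance after payment €1,623.91.
Month 3: interest €20.30; balance after payment €1,534.21.

€1,534.21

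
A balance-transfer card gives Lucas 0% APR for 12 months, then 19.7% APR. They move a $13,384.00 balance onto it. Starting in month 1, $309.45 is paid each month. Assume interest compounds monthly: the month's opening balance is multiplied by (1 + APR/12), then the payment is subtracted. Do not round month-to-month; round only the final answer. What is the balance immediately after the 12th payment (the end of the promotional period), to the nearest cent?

Promo months 1–12 at r₀ = 0%/12 = 0; months 13+ at r₁ = 19.7%/12 = 0.0164167.
After month 12 (no interest yet): B = $13,384.00 − 12·$309.45 = $9,670.60.

$9,670.60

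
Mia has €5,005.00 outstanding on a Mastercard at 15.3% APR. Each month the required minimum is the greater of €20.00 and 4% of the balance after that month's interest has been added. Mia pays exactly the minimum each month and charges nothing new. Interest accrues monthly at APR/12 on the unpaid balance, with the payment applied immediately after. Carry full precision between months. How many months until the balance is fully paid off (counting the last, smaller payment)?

Monthly rate r = 15.3%/12 = 1.275% = 0.01275.
While 4% of the post-interest balance exceeds €20.00, each month B ← (B·(1+r))·(1 − 0.04), i.e. B shrinks by the factor (1+r)·0.96 = 0.97224.
This holds for months 1–83. Entering month 84 the balance is €483.73; 4% of the post-interest balance is now below €20.00, so the flat €20.00 minimum applies from here.
From month 84 a fixed €20.00 at rate r clears €483.73 in 30 more payments. Total: 83 + 30 = 113 months.

113 months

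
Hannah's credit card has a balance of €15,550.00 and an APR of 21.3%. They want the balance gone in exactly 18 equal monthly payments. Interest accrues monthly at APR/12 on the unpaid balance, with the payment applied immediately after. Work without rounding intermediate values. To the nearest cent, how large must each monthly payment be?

€1,016.81

Monthly rate r = 21.3%/12 = 1.775% = 0.01775.
Level-payment amortization: P = B₀·r / (1 − (1+r)^(−n)) = 15550.00·0.01775 / (1 − 1.01775^(−18)).
Denominator 1 − (1+r)^(−18) = 0.271448929.
P = 276.013 / 0.271448929 ≈ 1016.81.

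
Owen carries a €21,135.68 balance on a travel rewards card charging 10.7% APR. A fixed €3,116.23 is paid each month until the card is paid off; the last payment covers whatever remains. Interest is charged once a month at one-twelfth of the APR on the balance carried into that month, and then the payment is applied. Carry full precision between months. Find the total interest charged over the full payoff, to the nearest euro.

€764

Monthly rate r = 10.7%/12 = 0.891667% = 0.00891667.
Payoff takes n = ⌈−ln(1 − rB₀/P)/ln(1+r)⌉ = ⌈7.027⌉ = 8 payments; the last is €85.60.
Total paid = 7·€3,116.23 + €85.60 = €21,899.21.
Total interest = total paid − principal = €21,899.21 − €21,135.68 = €763.53.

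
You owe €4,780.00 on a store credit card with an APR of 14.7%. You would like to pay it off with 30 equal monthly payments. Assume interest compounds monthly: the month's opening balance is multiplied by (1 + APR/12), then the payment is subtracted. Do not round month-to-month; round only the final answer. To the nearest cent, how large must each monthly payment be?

€191.36

Monthly rate r = 14.7%/12 = 1.225% = 0.01225.
Level-payment amortization: P = B₀·r / (1 − (1+r)^(−n)) = 4780.00·0.01225 / (1 − 1.01225^(−30)).
Denominator 1 − (1+r)^(−30) = 0.305988868.
P = 58.555 / 0.305988868 ≈ 191.36.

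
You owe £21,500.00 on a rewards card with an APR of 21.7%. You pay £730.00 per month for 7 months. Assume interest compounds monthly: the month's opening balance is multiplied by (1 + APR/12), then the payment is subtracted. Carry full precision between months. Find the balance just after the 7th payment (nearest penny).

Monthly rate r = 21.7%/12 = 1.80833% = 0.0180833.
Each month: B ← B·(1+r) − £730.00.
Month 1: interest £388.79; balance after payment £21,158.79.
Month 2: interest £382.62; balance after payment £20,811.41.
Month 3: interest £376.34; balance after payment £20,457.75.
Month 4: interest £369.94; balance after payment £20,097.70.
Month 5: interest £363.43; balance after payment £19,731.13.
Month 6: interest £356.80; balance after payment £19,357.94.
Month 7: interest £350.06; balance after payment £18,977.99.

£18,977.99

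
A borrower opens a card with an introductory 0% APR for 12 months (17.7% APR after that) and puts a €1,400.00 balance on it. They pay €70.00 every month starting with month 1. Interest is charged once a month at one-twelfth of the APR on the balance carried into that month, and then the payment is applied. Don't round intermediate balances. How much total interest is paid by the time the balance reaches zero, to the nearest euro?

€40

Promo months 1–12 at r₀ = 0%/12 = 0; months 13+ at r₁ = 17.7%/12 = 0.01475.
After month 12 (no interest yet): B = €1,400.00 − 12·€70.00 = €560.00.
Then at r₁ with €70.00/mo: n₂ = −ln(1 − r₁·B/P)/ln(1+r₁) ≈ 8.58 → 9 more payments.
Total paid = 20·€70.00 + €40.40 = €1,440.40; interest = €1,440.40 − €1,400.00 = €40.40.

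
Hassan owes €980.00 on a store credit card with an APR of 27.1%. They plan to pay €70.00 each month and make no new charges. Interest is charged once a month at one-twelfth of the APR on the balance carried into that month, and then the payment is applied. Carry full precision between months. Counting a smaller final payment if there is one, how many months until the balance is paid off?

Monthly rate r = 27.1%/12 = 2.25833% = 0.0225833.
Recurrence: B ← B·(1+r) − €70.00.
Month 1: interest €22.13; balance after payment €932.13.
Month 2: interest €21.05; balance after payment €883.18.
Closed form: n = −ln(1 − rB₀/P)/ln(1+r) = −ln(0.68383)/ln(1.02258) ≈ 17.018, so the balance reaches zero during payment 18.

18 months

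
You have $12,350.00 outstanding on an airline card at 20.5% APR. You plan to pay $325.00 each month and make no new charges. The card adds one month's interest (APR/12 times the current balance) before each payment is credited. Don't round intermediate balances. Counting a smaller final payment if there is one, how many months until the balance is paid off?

Monthly rate r = 20.5%/12 = 1.70833% = 0.0170833.
Recurrence: B ← B·(1+r) − $325.00.
Month 1: interest $210.98; balance after payment $12,235.98.
Month 2: interest $209.03; balance after payment $12,120.01.
Closed form: n = −ln(1 − rB₀/P)/ln(1+r) = −ln(0.35083)/ln(1.01708) ≈ 61.836, so the balance reaches zero during payment 62.

62 months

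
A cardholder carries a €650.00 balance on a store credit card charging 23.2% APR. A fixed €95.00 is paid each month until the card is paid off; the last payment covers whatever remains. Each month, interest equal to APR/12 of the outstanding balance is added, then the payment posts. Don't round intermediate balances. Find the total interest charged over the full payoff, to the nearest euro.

€54

Monthly rate r = 23.2%/12 = 1.93333% = 0.0193333.
Payoff takes n = ⌈−ln(1 − rB₀/P)/ln(1+r)⌉ = ⌈7.410⌉ = 8 payments; the last is €39.14.
Total paid = 7·€95.00 + €39.14 = €704.14.
Total interest = total paid − principal = €704.14 − €650.00 = €54.14.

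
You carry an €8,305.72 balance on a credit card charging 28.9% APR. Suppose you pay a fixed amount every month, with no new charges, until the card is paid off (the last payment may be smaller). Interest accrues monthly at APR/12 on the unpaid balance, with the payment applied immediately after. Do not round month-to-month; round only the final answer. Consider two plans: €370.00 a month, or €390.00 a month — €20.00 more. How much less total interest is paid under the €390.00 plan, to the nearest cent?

€306.74

Monthly rate r = 28.9%/12 = 2.40833% = 0.0240833.
At €370.00/mo: n = ⌈−ln(1 − rB₀/P)/ln(1+r)⌉ = 33 payments (last €255.07); total interest = total paid − €8,305.72 = €3,789.35.
At €390.00/mo: 31 payments (last €88.33); total interest €3,482.61.
Interest saved = €3,789.35 − €3,482.61 = €306.74.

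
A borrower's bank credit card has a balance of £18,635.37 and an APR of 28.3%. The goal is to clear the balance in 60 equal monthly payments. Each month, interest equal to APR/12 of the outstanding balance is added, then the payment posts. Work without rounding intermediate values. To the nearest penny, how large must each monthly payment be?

£583.60

Monthly rate r = 28.3%/12 = 2.35833% = 0.0235833.
Level-payment amortization: P = B₀·r / (1 − (1+r)^(−n)) = 18635.37·0.0235833 / (1 − 1.02358^(−60)).
Denominator 1 − (1+r)^(−60) = 0.753050784.
P = 439.484 / 0.753050784 ≈ 583.60.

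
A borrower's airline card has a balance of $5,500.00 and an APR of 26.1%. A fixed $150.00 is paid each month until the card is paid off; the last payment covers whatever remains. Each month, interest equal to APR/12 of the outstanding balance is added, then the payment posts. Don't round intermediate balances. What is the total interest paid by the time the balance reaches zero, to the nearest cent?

$5,633.52

Monthly rate r = 26.1%/12 = 2.175% = 0.02175.
Payoff takes n = ⌈−ln(1 − rB₀/P)/ln(1+r)⌉ = ⌈74.222⌉ = 75 payments; the last is $33.52.
Total paid = 74·$150.00 + $33.52 = $11,133.52.
Total interest = total paid − principal = $11,133.52 − $5,500.00 = $5,633.52.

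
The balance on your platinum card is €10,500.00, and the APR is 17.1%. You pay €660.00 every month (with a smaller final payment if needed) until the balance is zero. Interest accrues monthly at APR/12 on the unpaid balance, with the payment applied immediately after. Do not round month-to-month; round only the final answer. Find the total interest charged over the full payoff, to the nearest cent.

€1,492.82

Monthly rate r = 17.1%/12 = 1.425% = 0.01425.
Payoff takes n = ⌈−ln(1 − rB₀/P)/ln(1+r)⌉ = ⌈18.170⌉ = 19 payments; the last is €112.82.
Total paid = 18·€660.00 + €112.82 = €11,992.82.
Total interest = total paid − principal = €11,992.82 − €10,500.00 = €1,492.82.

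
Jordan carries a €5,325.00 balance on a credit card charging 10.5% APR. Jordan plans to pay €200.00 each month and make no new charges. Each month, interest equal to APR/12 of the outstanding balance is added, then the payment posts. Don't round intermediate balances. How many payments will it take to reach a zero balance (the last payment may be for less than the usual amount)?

31 payments

Monthly rate r = 10.5%/12 = 0.875% = 0.00875.
Recurrence: B ← B·(1+r) − €200.00.
Month 1: interest €46.59; balance after payment €5,171.59.
Month 2: interest €45.25; balance after payment €5,016.85.
Closed form: n = −ln(1 − rB₀/P)/ln(1+r) = −ln(0.76703)/ln(1.00875) ≈ 30.444, so the balance reaches zero during payment 31.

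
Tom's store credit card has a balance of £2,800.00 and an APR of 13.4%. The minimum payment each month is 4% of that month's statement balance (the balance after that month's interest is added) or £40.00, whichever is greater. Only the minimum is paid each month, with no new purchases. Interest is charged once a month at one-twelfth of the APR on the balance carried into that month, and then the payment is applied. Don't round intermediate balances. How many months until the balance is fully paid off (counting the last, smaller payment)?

Monthly rate r = 13.4%/12 = 1.11667% = 0.0111667.
While 4% of the post-interest balance exceeds £40.00, each month B ← (B·(1+r))·(1 − 0.04), i.e. B shrinks by the factor (1+r)·0.96 = 0.97072.
This holds for months 1–36. Entering month 37 the balance is £960.60; 4% of the post-interest balance is now below £40.00, so the flat £40.00 minimum applies from here.
From month 37 a fixed £40.00 at rate r clears £960.60 in 29 more payments. Total: 36 + 29 = 65 months.

65 months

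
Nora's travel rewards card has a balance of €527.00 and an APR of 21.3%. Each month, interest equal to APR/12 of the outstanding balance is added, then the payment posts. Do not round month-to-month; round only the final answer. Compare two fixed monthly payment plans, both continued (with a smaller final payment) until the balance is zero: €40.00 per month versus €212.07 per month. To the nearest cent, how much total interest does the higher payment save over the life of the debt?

Monthly rate r = 21.3%/12 = 1.775% = 0.01775.
At €40.00/mo: n = ⌈−ln(1 − rB₀/P)/ln(1+r)⌉ = 16 payments (last €5.66); total interest = total paid − €527.00 = €78.66.
At €212.07/mo: 3 payments (last €120.06); total interest €17.20.
Interest saved = €78.66 − €17.20 = €61.46.

€61.46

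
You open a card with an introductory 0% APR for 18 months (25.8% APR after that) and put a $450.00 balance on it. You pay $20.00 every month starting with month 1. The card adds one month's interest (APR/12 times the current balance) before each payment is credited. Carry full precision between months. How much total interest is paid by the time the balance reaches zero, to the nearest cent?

Promo months 1–18 at r₀ = 0%/12 = 0; months 19+ at r₁ = 25.8%/12 = 0.0215.
After month 18 (no interest yet): B = $450.00 − 18·$20.00 = $90.00.
Then at r₁ with $20.00/mo: n₂ = −ln(1 − r₁·B/P)/ln(1+r₁) ≈ 4.78 → 5 more payments.
Total paid = 22·$20.00 + $15.71 = $455.71; interest = $455.71 − $450.00 = $5.71.

$5.71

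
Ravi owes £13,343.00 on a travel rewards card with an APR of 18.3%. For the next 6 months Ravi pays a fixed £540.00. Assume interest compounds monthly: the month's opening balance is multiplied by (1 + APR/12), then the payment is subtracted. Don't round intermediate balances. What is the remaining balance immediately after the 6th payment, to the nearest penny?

Monthly rate r = 18.3%/12 = 1.525% = 0.01525.
Each month: B ← B·(1+r) − £540.00.
Month 1: interest £203.48; balance after payment £13,006.48.
Month 2: interest £198.35; balance after payment £12,664.83.
Month 3: interest £193.14; balance after payment £12,317.97.
Month 4: interest £187.85; balance after payment £11,965.82.
Month 5: interest £182.48; balance after payment £11,608.30.
Month 6: interest £177.03; balance after payment £11,245.32.

£11,245.32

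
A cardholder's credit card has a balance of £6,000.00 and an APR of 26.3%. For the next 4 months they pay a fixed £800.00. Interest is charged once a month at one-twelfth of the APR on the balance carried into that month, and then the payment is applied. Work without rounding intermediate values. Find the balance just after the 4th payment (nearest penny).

Monthly rate r = 26.3%/12 = 2.19167% = 0.0219167.
Each month: B ← B·(1+r) − £800.00.
Month 1: interest £131.50; balance after payment £5,331.50.
Month 2: interest £116.85; balance after payment £4,648.35.
Month 3: interest £101.88; balance after payment £3,950.23.
Month 4: interest £86.58; balance after payment £3,236.80.

£3,236.80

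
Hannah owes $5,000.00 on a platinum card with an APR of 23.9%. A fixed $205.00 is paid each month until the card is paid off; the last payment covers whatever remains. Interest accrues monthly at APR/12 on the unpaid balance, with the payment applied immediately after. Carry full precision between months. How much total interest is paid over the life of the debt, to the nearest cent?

$1,914.04

Monthly rate r = 23.9%/12 = 1.99167% = 0.0199167.
Payoff takes n = ⌈−ln(1 − rB₀/P)/ln(1+r)⌉ = ⌈33.725⌉ = 34 payments; the last is $149.04.
Total paid = 33·$205.00 + $149.04 = $6,914.04.
Total interest = total paid − principal = $6,914.04 − $5,000.00 = $1,914.04.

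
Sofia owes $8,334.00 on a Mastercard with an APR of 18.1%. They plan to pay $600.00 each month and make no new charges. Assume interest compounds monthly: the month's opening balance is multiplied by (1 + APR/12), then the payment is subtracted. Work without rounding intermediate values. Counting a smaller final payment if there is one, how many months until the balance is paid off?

16 months

Monthly rate r = 18.1%/12 = 1.50833% = 0.0150833.
Recurrence: B ← B·(1+r) − $600.00.
Month 1: interest $125.70; balance after payment $7,859.70.
Month 2: interest $118.55; balance after payment $7,378.26.
Closed form: n = −ln(1 − rB₀/P)/ln(1+r) = −ln(0.79049)/ln(1.01508) ≈ 15.704, so the balance reaches zero during payment 16.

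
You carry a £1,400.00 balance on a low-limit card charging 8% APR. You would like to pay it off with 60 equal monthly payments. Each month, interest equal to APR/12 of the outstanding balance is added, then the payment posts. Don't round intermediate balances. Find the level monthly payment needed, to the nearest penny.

Monthly rate r = 8%/12 = 0.666667% = 0.00666667.
Level-payment amortization: P = B₀·r / (1 − (1+r)^(−n)) = 1400.00·0.00666667 / (1 − 1.00667^(−60)).
Denominator 1 − (1+r)^(−60) = 0.328789556.
P = 9.33333 / 0.328789556 ≈ 28.39.

£28.39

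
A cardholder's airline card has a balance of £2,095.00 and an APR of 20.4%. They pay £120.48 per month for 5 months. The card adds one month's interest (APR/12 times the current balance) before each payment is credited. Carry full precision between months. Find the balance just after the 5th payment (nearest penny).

Monthly rate r = 20.4%/12 = 1.7% = 0.017.
Each month: B ← B·(1+r) − £120.48.
Month 1: interest £35.61; balance after payment £2,010.13.
Month 2: interest £34.17; balance after payment £1,923.83.
Month 3: interest £32.71; balance after payment £1,836.05.
Month 4: interest £31.21; balance after payment £1,746.79.
Month 5: interest £29.70; balance after payment £1,656.00.

£1,656.00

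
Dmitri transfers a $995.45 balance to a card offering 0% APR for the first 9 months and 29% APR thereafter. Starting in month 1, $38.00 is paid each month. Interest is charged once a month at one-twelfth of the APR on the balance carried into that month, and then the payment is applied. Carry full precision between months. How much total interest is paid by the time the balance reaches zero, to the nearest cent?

$201.40

Promo months 1–9 at r₀ = 0%/12 = 0; months 10+ at r₁ = 29%/12 = 0.0241667.
After month 9 (no interest yet): B = $995.45 − 9·$38.00 = $653.45.
Then at r₁ with $38.00/mo: n₂ = −ln(1 − r₁·B/P)/ln(1+r₁) ≈ 22.49 → 23 more payments.
Total paid = 31·$38.00 + $18.85 = $1,196.85; interest = $1,196.85 − $995.45 = $201.40.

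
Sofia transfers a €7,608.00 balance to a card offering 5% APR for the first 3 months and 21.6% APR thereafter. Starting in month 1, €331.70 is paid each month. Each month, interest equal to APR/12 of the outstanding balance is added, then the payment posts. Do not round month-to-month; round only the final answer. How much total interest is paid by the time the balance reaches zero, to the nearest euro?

€1,797

Promo months 1–3 at r₀ = 5%/12 = 0.00416667; months 4+ at r₁ = 21.6%/12 = 0.018.
After month 3: iterate B ← B·(1+r₀) − €331.70 for 3 months → €6,704.24.
Then at r₁ with €331.70/mo: n₂ = −ln(1 − r₁·B/P)/ln(1+r₁) ≈ 25.35 → 26 more payments.
Total paid = 28·€331.70 + €117.12 = €9,404.72; interest = €9,404.72 − €7,608.00 = €1,796.72.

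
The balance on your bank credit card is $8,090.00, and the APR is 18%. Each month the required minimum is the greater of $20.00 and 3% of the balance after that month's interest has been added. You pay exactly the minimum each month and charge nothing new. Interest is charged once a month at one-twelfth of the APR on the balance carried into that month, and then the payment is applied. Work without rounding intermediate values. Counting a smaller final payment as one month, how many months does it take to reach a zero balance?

Monthly rate r = 18%/12 = 1.5% = 0.015.
While 3% of the post-interest balance exceeds $20.00, each month B ← (B·(1+r))·(1 − 0.03), i.e. B shrinks by the factor (1+r)·0.97 = 0.98455.
This holds for months 1–162. Entering month 163 the balance is $649.33; 3% of the post-interest balance is now below $20.00, so the flat $20.00 minimum applies from here.
From month 163 a fixed $20.00 at rate r clears $649.33 in 45 more payments. Total: 162 + 45 = 207 months.

207 months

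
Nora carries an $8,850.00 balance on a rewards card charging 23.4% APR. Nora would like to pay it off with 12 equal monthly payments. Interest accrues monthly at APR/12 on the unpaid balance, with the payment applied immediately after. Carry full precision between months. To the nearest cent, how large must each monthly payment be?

Monthly rate r = 23.4%/12 = 1.95% = 0.0195.
Level-payment amortization: P = B₀·r / (1 − (1+r)^(−n)) = 8850.00·0.0195 / (1 − 1.0195^(−12)).
Denominator 1 − (1+r)^(−12) = 0.206853817.
P = 172.575 / 0.206853817 ≈ 834.28.

$834.28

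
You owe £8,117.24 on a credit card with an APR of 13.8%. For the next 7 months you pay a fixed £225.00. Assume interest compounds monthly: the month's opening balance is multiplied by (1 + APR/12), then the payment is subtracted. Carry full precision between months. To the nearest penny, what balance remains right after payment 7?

£7,163.27

Monthly rate r = 13.8%/12 = 1.15% = 0.0115.
Each month: B ← B·(1+r) − £225.00.
Month 1: interest £93.35; balance after payment £7,985.59.
Month 2: interest £91.83; balance after payment £7,852.42.
Month 3: interest £90.30; balance after payment £7,717.73.
Month 4: interest £88.75; balance after payment £7,581.48.
Month 5: interest £87.19; balance after payment £7,443.67.
Month 6: interest £85.60; balance after payment £7,304.27.
Month 7: interest £84.00; balance after payment £7,163.27.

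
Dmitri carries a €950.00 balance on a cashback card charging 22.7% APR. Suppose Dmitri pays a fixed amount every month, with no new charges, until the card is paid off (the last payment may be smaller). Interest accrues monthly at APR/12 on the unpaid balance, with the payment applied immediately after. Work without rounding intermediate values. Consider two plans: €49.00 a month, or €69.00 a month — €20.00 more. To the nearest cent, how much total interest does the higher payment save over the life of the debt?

€83.82

Monthly rate r = 22.7%/12 = 1.89167% = 0.0189167.
At €49.00/mo: n = ⌈−ln(1 − rB₀/P)/ln(1+r)⌉ = 25 payments (last €18.76); total interest = total paid − €950.00 = €244.76.
At €69.00/mo: 17 payments (last €6.94); total interest €160.94.
Interest saved = €244.76 − €160.94 = €83.82.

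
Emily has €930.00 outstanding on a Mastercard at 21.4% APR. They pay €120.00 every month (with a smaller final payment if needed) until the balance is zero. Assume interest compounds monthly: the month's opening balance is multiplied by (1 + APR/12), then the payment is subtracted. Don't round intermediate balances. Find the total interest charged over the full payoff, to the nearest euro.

Monthly rate r = 21.4%/12 = 1.78333% = 0.0178333.
Payoff takes n = ⌈−ln(1 − rB₀/P)/ln(1+r)⌉ = ⌈8.415⌉ = 9 payments; the last is €50.03.
Total paid = 8·€120.00 + €50.03 = €1,010.03.
Total interest = total paid − principal = €1,010.03 − €930.00 = €80.03.

€80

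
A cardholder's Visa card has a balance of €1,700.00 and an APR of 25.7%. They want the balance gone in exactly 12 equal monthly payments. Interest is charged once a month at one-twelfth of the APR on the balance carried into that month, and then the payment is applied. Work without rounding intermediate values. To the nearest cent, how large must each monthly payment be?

Monthly rate r = 25.7%/12 = 2.14167% = 0.0214167.
Level-payment amortization: P = B₀·r / (1 − (1+r)^(−n)) = 1700.00·0.0214167 / (1 − 1.02142^(−12)).
Denominator 1 − (1+r)^(−12) = 0.224530503.
P = 36.4083 / 0.224530503 ≈ 162.15.

€162.15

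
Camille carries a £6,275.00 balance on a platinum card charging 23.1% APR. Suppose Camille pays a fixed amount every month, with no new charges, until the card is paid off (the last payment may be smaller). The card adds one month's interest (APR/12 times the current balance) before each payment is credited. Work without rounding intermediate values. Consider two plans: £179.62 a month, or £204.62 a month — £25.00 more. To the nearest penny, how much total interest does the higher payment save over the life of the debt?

Monthly rate r = 23.1%/12 = 1.925% = 0.01925.
At £179.62/mo: n = ⌈−ln(1 − rB₀/P)/ln(1+r)⌉ = 59 payments (last £98.07); total interest = total paid − £6,275.00 = £4,241.03.
At £204.62/mo: 47 payments (last £164.75); total interest £3,302.27.
Interest saved = £4,241.03 − £3,302.27 = £938.76.

£938.76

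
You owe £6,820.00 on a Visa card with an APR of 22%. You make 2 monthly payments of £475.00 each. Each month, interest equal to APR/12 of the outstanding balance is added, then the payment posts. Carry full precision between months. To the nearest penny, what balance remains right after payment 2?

£6,113.65

Monthly rate r = 22%/12 = 1.83333% = 0.0183333.
Each month: B ← B·(1+r) − £475.00.
Month 1: interest £125.03; balance after payment £6,470.03.
Month 2: interest £118.62; balance after payment £6,113.65.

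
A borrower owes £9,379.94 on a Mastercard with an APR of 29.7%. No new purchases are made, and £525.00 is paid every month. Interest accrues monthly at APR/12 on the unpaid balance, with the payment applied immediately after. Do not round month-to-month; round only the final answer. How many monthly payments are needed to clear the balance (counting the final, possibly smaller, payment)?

Monthly rate r = 29.7%/12 = 2.475% = 0.02475.
Recurrence: B ← B·(1+r) − £525.00.
Month 1: interest £232.15; balance after payment £9,087.09.
Month 2: interest £224.91; balance after payment £8,787.00.
Closed form: n = −ln(1 − rB₀/P)/ln(1+r) = −ln(0.5578)/ln(1.02475) ≈ 23.877, so the balance reaches zero during payment 24.

24 months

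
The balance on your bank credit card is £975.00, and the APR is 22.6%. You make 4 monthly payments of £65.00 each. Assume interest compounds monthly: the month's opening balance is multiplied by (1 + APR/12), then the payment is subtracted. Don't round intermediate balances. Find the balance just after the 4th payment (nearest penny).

Monthly rate r = 22.6%/12 = 1.88333% = 0.0188333.
Each month: B ← B·(1+r) − £65.00.
Month 1: interest £18.36; balance after payment £928.36.
Month 2: interest £17.48; balance after payment £880.85.
Month 3: interest £16.59; balance after payment £832.44.
Month 4: interest £15.68; balance after payment £783.11.

£783.11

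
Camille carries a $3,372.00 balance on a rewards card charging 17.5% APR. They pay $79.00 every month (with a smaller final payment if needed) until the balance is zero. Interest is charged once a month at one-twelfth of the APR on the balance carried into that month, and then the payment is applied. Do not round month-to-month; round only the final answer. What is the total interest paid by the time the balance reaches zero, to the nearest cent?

Monthly rate r = 17.5%/12 = 1.45833% = 0.0145833.
Payoff takes n = ⌈−ln(1 − rB₀/P)/ln(1+r)⌉ = ⌈67.281⌉ = 68 payments; the last is $22.34.
Total paid = 67·$79.00 + $22.34 = $5,315.34.
Total interest = total paid − principal = $5,315.34 − $3,372.00 = $1,943.34.

$1,943.34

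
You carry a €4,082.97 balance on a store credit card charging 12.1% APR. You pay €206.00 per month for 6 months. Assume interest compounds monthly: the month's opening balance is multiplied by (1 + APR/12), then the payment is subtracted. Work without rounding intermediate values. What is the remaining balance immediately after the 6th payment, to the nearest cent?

Monthly rate r = 12.1%/12 = 1.00833% = 0.0100833.
Each month: B ← B·(1+r) − €206.00.
Month 1: interest €41.17; balance after payment €3,918.14.
Month 2: interest €39.51; balance after payment €3,751.65.
Month 3: interest €37.83; balance after payment €3,583.48.
Month 4: interest €36.13; balance after payment €3,413.61.
Month 5: interest €34.42; balance after payment €3,242.03.
Month 6: interest €32.69; balance after payment €3,068.72.

€3,068.72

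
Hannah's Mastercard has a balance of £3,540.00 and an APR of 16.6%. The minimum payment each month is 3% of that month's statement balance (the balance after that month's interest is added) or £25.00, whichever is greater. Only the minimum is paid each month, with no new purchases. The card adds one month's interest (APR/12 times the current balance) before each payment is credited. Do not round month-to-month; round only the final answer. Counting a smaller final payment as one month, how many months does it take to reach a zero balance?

132 months

Monthly rate r = 16.6%/12 = 1.38333% = 0.0138333.
While 3% of the post-interest balance exceeds £25.00, each month B ← (B·(1+r))·(1 − 0.03), i.e. B shrinks by the factor (1+r)·0.97 = 0.98342.
This holds for months 1–88. Entering month 89 the balance is £812.78; 3% of the post-interest balance is now below £25.00, so the flat £25.00 minimum applies from here.
From month 89 a fixed £25.00 at rate r clears £812.78 in 44 more payments. Total: 88 + 44 = 132 months.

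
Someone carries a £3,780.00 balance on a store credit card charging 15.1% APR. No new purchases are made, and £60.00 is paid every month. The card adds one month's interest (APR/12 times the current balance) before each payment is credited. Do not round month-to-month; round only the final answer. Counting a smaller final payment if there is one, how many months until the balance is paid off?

Monthly rate r = 15.1%/12 = 1.25833% = 0.0125833.
Recurrence: B ← B·(1+r) − £60.00.
Month 1: interest £47.56; balance after payment £3,767.57.
Month 2: interest £47.41; balance after payment £3,754.97.
Closed form: n = −ln(1 − rB₀/P)/ln(1+r) = −ln(0.20725)/ln(1.01258) ≈ 125.858, so the balance reaches zero during payment 126.

126 months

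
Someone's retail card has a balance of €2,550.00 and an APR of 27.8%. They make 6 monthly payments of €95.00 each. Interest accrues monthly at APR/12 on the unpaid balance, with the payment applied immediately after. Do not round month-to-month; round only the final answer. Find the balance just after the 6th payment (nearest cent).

€2,321.57

Monthly rate r = 27.8%/12 = 2.31667% = 0.0231667.
Each month: B ← B·(1+r) − €95.00.
Month 1: interest €59.08; balance after payment €2,514.07.
Month 2: interest €58.24; balance after payment €2,477.32.
Month 3: interest €57.39; balance after payment €2,439.71.
Month 4: interest €56.52; balance after payment €2,401.23.
Month 5: interest €55.63; balance after payment €2,361.86.
Month 6: interest €54.72; balance after payment €2,321.57.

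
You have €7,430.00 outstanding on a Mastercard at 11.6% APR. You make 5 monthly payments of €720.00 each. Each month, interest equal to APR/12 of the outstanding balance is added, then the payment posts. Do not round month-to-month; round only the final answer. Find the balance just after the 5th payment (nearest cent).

Monthly rate r = 11.6%/12 = 0.966667% = 0.00966667.
Each month: B ← B·(1+r) − €720.00.
Month 1: interest €71.82; balance after payment €6,781.82.
Month 2: interest €65.56; balance after payment €6,127.38.
Month 3: interest €59.23; balance after payment €5,466.61.
Month 4: interest €52.84; balance after payment €4,799.46.
Month 5: interest €46.39; balance after payment €4,125.85.

€4,125.85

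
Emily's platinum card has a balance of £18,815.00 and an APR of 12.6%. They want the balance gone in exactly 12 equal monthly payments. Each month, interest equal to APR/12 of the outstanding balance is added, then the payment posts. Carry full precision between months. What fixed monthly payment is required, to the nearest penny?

£1,676.98

Monthly rate r = 12.6%/12 = 1.05% = 0.0105.
Level-payment amortization: P = B₀·r / (1 − (1+r)^(−n)) = 18815.00·0.0105 / (1 − 1.0105^(−12)).
Denominator 1 − (1+r)^(−12) = 0.117805825.
P = 197.557 / 0.117805825 ≈ 1676.98.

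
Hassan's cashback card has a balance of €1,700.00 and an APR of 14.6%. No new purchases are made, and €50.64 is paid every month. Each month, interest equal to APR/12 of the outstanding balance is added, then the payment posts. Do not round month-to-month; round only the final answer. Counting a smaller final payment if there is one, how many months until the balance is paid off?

44 months

Monthly rate r = 14.6%/12 = 1.21667% = 0.0121667.
Recurrence: B ← B·(1+r) − €50.64.
Month 1: interest €20.68; balance after payment €1,670.04.
Month 2: interest €20.32; balance after payment €1,639.72.
Closed form: n = −ln(1 − rB₀/P)/ln(1+r) = −ln(0.59156)/ln(1.01217) ≈ 43.412, so the balance reaches zero during payment 44.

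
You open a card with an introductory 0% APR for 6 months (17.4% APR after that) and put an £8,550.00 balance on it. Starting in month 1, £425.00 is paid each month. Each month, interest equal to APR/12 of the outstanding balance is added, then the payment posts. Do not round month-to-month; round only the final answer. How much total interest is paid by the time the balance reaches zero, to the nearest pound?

£762

Promo months 1–6 at r₀ = 0%/12 = 0; months 7+ at r₁ = 17.4%/12 = 0.0145.
After month 6 (no interest yet): B = £8,550.00 − 6·£425.00 = £6,000.00.
Then at r₁ with £425.00/mo: n₂ = −ln(1 − r₁·B/P)/ln(1+r₁) ≈ 15.91 → 16 more payments.
Total paid = 21·£425.00 + £387.14 = £9,312.14; interest = £9,312.14 − £8,550.00 = £762.14.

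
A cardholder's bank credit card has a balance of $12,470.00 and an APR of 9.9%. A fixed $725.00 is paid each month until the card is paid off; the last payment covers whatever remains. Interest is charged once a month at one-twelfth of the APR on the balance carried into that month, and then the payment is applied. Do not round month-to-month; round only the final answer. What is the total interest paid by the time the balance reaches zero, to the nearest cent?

$1,034.59

Monthly rate r = 9.9%/12 = 0.825% = 0.00825.
Payoff takes n = ⌈−ln(1 − rB₀/P)/ln(1+r)⌉ = ⌈18.626⌉ = 19 payments; the last is $454.59.
Total paid = 18·$725.00 + $454.59 = $13,504.59.
Total interest = total paid − principal = $13,504.59 − $12,470.00 = $1,034.59.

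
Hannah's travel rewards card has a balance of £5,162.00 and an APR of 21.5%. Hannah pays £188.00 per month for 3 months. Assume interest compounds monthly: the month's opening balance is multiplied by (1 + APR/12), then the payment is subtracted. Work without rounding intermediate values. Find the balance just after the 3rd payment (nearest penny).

£4,870.29

Monthly rate r = 21.5%/12 = 1.79167% = 0.0179167.
Each month: B ← B·(1+r) − £188.00.
Month 1: interest £92.49; balance after payment £5,066.49.
Month 2: interest £90.77; balance after payment £4,969.26.
Month 3: interest £89.03; balance after payment £4,870.29.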